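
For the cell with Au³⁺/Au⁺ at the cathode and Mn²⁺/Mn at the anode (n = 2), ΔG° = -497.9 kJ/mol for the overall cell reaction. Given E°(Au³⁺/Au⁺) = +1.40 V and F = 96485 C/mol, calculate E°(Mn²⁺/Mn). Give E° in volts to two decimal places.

-1.18 V

E°cell = −ΔG°/(nF) = −(-497.9×10³)/((2)(96485)) = +2.580 V.
Since Au³⁺/Au⁺ is the cathode and Mn²⁺/Mn the anode, E°cell = E°(Au³⁺/Au⁺) − E°(Mn²⁺/Mn).
So E°(Mn²⁺/Mn) = E°(Au³⁺/Au⁺) − E°cell = (+1.40) − (+2.580) = -1.18 V.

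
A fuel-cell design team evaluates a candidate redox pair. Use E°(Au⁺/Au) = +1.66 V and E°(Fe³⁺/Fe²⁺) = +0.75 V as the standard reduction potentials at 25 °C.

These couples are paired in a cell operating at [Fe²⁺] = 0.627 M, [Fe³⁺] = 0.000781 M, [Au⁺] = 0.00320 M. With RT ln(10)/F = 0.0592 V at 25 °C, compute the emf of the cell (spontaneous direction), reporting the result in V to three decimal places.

Au⁺/Au is the cathode (higher E°), Fe³⁺/Fe²⁺ the anode: E°cell = +1.66 − (+0.75) = +0.91 V, n = 1.
Overall: Au⁺(aq) + Fe²⁺(aq) → Au(s) + Fe³⁺(aq)
Q = [Fe³⁺] / ([Au⁺]·[Fe²⁺]); log Q = -0.410.
E = E° − (0.0592/n) log Q = +0.91 − (0.0592/1)(-0.410) = +0.934 V.

+0.934 V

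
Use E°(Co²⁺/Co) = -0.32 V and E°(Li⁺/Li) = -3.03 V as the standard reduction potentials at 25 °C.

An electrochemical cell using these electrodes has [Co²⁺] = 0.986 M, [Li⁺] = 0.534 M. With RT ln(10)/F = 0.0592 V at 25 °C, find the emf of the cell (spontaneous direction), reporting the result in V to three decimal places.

+2.726 V

Co²⁺/Co is the cathode (higher E°), Li⁺/Li the anode: E°cell = -0.32 − (-3.03) = +2.71 V, n = 2.
Overall: Co²⁺(aq) + 2 Li(s) → Co(s) + 2 Li⁺(aq)
Q = [Li⁺]^2 / ([Co²⁺]); log Q = -0.539.
E = E° − (0.0592/n) log Q = +2.71 − (0.0592/2)(-0.539) = +2.726 V.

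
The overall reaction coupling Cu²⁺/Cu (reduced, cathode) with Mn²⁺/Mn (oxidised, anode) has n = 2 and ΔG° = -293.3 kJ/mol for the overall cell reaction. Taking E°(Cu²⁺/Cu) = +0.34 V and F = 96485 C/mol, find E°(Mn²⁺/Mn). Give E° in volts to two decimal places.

E°cell = −ΔG°/(nF) = −(-293.3×10³)/((2)(96485)) = +1.520 V.
Since Cu²⁺/Cu is the cathode and Mn²⁺/Mn the anode, E°cell = E°(Cu²⁺/Cu) − E°(Mn²⁺/Mn).
So E°(Mn²⁺/Mn) = E°(Cu²⁺/Cu) − E°cell = (+0.34) − (+1.520) = -1.18 V.

-1.18 V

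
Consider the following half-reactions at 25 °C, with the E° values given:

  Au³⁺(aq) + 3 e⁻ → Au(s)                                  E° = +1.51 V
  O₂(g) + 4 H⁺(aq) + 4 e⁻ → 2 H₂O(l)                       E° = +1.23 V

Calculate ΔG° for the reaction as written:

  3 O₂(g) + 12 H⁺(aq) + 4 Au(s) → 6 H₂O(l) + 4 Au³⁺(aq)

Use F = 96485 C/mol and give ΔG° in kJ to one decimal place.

+324.2 kJ

As written, O₂/H₂O is reduced (cathode) and Au³⁺/Au is oxidised (anode), so E°cell = (+1.23) − (+1.51) = -0.28 V.
Balancing electrons gives n = 12.
ΔG° = −nFE° = −(12)(96485)(-0.28) = 324,190 J = +324.2 kJ.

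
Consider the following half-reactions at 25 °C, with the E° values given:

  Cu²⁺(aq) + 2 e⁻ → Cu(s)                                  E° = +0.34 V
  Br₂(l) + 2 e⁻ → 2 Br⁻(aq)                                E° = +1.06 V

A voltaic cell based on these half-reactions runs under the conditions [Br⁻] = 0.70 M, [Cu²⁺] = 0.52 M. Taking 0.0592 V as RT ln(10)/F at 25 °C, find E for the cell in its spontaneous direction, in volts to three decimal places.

Br₂/Br⁻ is the cathode (higher E°), Cu²⁺/Cu the anode: E°cell = +1.06 − (+0.34) = +0.72 V, n = 2.
Overall: Br₂(l) + Cu(s) → 2 Br⁻(aq) + Cu²⁺(aq)
Q = [Br⁻]^2·[Cu²⁺]; log Q = -0.594.
E = E° − (0.0592/n) log Q = +0.72 − (0.0592/2)(-0.594) = +0.738 V.

+0.738 V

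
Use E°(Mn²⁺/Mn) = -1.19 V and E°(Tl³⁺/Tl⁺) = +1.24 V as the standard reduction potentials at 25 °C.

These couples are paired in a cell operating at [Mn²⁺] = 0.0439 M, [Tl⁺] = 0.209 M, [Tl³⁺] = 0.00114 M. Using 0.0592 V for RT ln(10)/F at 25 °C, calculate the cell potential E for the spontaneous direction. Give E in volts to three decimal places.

Tl³⁺/Tl⁺ is the cathode (higher E°), Mn²⁺/Mn the anode: E°cell = +1.24 − (-1.19) = +2.43 V, n = 2.
Overall: Tl³⁺(aq) + Mn(s) → Tl⁺(aq) + Mn²⁺(aq)
Q = [Tl⁺]·[Mn²⁺] / ([Tl³⁺]); log Q = 0.906.
E = E° − (0.0592/n) log Q = +2.43 − (0.0592/2)(0.906) = +2.403 V.

+2.403 V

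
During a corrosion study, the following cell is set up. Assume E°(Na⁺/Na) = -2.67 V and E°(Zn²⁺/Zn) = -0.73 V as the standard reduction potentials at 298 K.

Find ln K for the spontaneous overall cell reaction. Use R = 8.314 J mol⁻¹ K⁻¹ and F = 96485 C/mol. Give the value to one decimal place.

151.1

Cathode: Zn²⁺/Zn; anode: Na⁺/Na. E°cell = (-0.73) − (-2.67) = +1.94 V, with n = 2.
ΔG° = −nFE° = −RT ln K, so ln K = nFE°/(RT) = (2)(96485)(+1.94) / ((8.314)(298)) = 151.100.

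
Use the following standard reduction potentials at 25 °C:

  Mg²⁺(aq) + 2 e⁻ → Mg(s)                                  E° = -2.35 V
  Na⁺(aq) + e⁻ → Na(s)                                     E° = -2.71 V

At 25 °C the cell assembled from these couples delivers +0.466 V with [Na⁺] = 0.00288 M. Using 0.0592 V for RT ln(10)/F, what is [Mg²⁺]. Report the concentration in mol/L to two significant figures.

0.032 M

Mg²⁺/Mg is the cathode, Na⁺/Na the anode: E°cell = +0.36 V, n = 2.
Overall reaction: Mg²⁺(aq) + 2 Na(s) → Mg(s) + 2 Na⁺(aq); Q = [Na⁺]^2/[Mg²⁺]^1.
From E = E° − (0.0592/n) log Q: log Q = (E° − E)·n/0.0592 = (+0.36 − (+0.466))·2/0.0592 = -3.5811.
So 1·log[Mg²⁺] = 2·log(0.00288) − log Q = -5.0812 − (-3.5811) = -1.5001; [Mg²⁺] = 10^(-1.5001) ≈ 0.032 M.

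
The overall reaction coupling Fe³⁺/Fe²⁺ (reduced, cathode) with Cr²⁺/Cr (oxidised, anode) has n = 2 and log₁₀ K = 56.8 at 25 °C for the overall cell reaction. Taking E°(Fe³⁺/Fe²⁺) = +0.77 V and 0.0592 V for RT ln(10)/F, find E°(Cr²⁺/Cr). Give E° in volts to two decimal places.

E°cell = (0.0592/n)·log K = (0.0592/2)(56.8) = +1.681 V.
Since Fe³⁺/Fe²⁺ is the cathode and Cr²⁺/Cr the anode, E°cell = E°(Fe³⁺/Fe²⁺) − E°(Cr²⁺/Cr).
So E°(Cr²⁺/Cr) = E°(Fe³⁺/Fe²⁺) − E°cell = (+0.77) − (+1.681) = -0.91 V.

-0.91 V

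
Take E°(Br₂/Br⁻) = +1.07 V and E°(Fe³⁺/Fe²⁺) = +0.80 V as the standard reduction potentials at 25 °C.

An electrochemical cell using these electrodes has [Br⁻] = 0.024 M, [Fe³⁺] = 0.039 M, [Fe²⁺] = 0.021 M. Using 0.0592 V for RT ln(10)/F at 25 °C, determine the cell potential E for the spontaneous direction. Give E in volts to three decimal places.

Br₂/Br⁻ is the cathode (higher E°), Fe³⁺/Fe²⁺ the anode: E°cell = +1.07 − (+0.80) = +0.27 V, n = 2.
Overall: Br₂(l) + 2 Fe²⁺(aq) → 2 Br⁻(aq) + 2 Fe³⁺(aq)
Q = [Br⁻]^2·[Fe³⁺]^2 / ([Fe²⁺]^2); log Q = -2.702.
E = E° − (0.0592/n) log Q = +0.27 − (0.0592/2)(-2.702) = +0.350 V.

+0.350 V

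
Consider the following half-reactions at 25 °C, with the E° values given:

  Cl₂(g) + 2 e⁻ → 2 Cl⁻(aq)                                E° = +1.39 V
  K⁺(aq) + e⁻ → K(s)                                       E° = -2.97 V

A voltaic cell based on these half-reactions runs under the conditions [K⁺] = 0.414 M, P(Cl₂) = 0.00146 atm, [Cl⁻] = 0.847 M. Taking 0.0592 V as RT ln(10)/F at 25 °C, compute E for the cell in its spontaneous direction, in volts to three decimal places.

Cl₂/Cl⁻ is the cathode (higher E°), K⁺/K the anode: E°cell = +1.39 − (-2.97) = +4.36 V, n = 2.
Overall: Cl₂(g) + 2 K(s) → 2 Cl⁻(aq) + 2 K⁺(aq)
Q = [Cl⁻]^2·[K⁺]^2 / (P(Cl₂)); log Q = 1.925.
E = E° − (0.0592/n) log Q = +4.36 − (0.0592/2)(1.925) = +4.303 V.

+4.303 V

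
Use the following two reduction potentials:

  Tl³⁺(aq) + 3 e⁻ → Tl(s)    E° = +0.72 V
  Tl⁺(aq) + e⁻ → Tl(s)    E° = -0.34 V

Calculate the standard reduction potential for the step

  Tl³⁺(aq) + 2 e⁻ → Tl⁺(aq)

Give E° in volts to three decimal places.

+1.250 V

Sequential free energies add, so n₃E°₃ = n₁E°₁ + n₂E°₂.
With n₃ = 3, and the known step contributing 1×(-0.34) V, the unknown satisfies 2·E° = 3×(+0.72) − 1×(-0.34) = +2.500.
E° = +2.500 / 2 = +1.250 V.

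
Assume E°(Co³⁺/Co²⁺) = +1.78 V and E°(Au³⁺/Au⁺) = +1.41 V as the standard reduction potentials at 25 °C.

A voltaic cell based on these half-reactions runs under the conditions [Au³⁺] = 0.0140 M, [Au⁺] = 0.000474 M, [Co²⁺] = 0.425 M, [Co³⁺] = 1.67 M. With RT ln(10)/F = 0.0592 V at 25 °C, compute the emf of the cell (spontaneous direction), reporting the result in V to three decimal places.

Co³⁺/Co²⁺ is the cathode (higher E°), Au³⁺/Au⁺ the anode: E°cell = +1.78 − (+1.41) = +0.37 V, n = 2.
Overall: 2 Co³⁺(aq) + Au⁺(aq) → 2 Co²⁺(aq) + Au³⁺(aq)
Q = [Co²⁺]^2·[Au³⁺] / ([Co³⁺]^2·[Au⁺]); log Q = 0.282.
E = E° − (0.0592/n) log Q = +0.37 − (0.0592/2)(0.282) = +0.362 V.

+0.362 V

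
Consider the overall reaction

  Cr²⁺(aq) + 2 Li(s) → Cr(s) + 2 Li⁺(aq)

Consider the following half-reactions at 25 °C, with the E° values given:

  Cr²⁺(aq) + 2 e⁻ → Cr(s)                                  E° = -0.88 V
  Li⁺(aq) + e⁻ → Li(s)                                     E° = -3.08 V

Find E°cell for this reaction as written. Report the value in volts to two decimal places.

+2.20 V

The Cr²⁺/Cr couple has the higher reduction potential, so it is the cathode; Li⁺/Li is oxidised at the anode.
E°cell = E°(cathode) − E°(anode) = (-0.88) − (-3.08) = +2.20 V.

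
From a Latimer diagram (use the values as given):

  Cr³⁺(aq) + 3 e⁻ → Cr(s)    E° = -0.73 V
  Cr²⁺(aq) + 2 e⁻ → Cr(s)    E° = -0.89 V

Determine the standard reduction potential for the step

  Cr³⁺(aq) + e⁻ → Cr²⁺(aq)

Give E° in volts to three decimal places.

Sequential free energies add, so n₃E°₃ = n₁E°₁ + n₂E°₂.
With n₃ = 3, and the known step contributing 2×(-0.89) V, the unknown satisfies 1·E° = 3×(-0.73) − 2×(-0.89) = -0.410.
E° = -0.410 / 1 = -0.410 V.

-0.410 V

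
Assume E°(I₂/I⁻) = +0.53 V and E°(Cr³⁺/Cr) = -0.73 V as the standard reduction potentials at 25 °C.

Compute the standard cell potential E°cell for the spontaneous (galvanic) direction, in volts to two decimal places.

The I₂/I⁻ couple has the higher reduction potential, so it is the cathode; Cr³⁺/Cr is oxidised at the anode.
E°cell = E°(cathode) − E°(anode) = (+0.53) − (-0.73) = +1.26 V.

+1.26 V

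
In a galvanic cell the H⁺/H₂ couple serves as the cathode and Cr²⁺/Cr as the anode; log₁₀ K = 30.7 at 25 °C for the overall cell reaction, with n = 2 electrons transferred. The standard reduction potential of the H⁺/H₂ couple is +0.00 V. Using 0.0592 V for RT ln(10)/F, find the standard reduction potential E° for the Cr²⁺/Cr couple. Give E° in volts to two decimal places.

E°cell = (0.0592/n)·log K = (0.0592/2)(30.7) = +0.909 V.
Since H⁺/H₂ is the cathode and Cr²⁺/Cr the anode, E°cell = E°(H⁺/H₂) − E°(Cr²⁺/Cr).
So E°(Cr²⁺/Cr) = E°(H⁺/H₂) − E°cell = (+0.00) − (+0.909) = -0.91 V.

-0.91 V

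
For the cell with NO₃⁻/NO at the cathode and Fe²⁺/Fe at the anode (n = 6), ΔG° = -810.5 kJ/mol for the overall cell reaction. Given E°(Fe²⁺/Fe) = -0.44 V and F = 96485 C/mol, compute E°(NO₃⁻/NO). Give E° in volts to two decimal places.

E°cell = −ΔG°/(nF) = −(-810.5×10³)/((6)(96485)) = +1.400 V.
Since NO₃⁻/NO is the cathode and Fe²⁺/Fe the anode, E°cell = E°(NO₃⁻/NO) − E°(Fe²⁺/Fe).
So E°(NO₃⁻/NO) = E°cell + E°(Fe²⁺/Fe) = +1.400 + (-0.44) = +0.96 V.

+0.96 V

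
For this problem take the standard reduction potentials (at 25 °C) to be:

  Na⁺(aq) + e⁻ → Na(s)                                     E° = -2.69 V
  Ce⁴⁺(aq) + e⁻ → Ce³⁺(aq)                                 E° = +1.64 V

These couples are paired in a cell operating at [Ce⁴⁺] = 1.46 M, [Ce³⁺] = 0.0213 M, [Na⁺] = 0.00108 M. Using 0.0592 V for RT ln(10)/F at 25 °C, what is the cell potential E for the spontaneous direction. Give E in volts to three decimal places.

Ce⁴⁺/Ce³⁺ is the cathode (higher E°), Na⁺/Na the anode: E°cell = +1.64 − (-2.69) = +4.33 V, n = 1.
Overall: Ce⁴⁺(aq) + Na(s) → Ce³⁺(aq) + Na⁺(aq)
Q = [Ce³⁺]·[Na⁺] / ([Ce⁴⁺]); log Q = -4.803.
E = E° − (0.0592/n) log Q = +4.33 − (0.0592/1)(-4.803) = +4.614 V.

+4.614 V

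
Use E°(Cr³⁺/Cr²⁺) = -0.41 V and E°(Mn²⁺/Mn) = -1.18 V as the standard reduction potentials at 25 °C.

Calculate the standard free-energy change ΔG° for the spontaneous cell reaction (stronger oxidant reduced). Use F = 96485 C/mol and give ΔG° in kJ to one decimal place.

-148.6 kJ

Cr³⁺/Cr²⁺ (E° = -0.41 V) is the cathode; Mn²⁺/Mn (E° = -1.18 V) is the anode, so E°cell = +0.77 V.
Balancing electrons gives n = 2 (lcm of 1 and 2).
ΔG° = −nFE° = −(2)(96485)(+0.77) = -148,587 J = -148.6 kJ.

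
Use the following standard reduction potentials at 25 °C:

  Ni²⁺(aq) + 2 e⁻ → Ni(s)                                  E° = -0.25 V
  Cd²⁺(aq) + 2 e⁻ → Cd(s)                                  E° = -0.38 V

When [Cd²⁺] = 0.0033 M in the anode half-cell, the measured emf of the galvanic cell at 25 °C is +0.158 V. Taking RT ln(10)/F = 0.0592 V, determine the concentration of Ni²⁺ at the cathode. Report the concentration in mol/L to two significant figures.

Ni²⁺/Ni is the cathode, Cd²⁺/Cd the anode: E°cell = +0.13 V, n = 2.
Overall reaction: Ni²⁺(aq) + Cd(s) → Ni(s) + Cd²⁺(aq); Q = [Cd²⁺]^1/[Ni²⁺]^1.
From E = E° − (0.0592/n) log Q: log Q = (E° − E)·n/0.0592 = (+0.13 − (+0.158))·2/0.0592 = -0.9459.
So 1·log[Ni²⁺] = 1·log(0.0033) − log Q = -2.4815 − (-0.9459) = -1.5356; [Ni²⁺] = 10^(-1.5356) ≈ 0.029 M.

0.029 M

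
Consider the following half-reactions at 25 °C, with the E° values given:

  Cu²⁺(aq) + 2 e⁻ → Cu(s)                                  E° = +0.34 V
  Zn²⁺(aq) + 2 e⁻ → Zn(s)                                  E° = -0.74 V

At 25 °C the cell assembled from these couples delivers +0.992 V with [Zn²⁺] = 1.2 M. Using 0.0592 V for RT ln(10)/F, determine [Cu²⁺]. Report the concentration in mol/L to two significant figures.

0.0013 M

Cu²⁺/Cu is the cathode, Zn²⁺/Zn the anode: E°cell = +1.08 V, n = 2.
Overall reaction: Cu²⁺(aq) + Zn(s) → Cu(s) + Zn²⁺(aq); Q = [Zn²⁺]^1/[Cu²⁺]^1.
From E = E° − (0.0592/n) log Q: log Q = (E° − E)·n/0.0592 = (+1.08 − (+0.992))·2/0.0592 = 2.9730.
So 1·log[Cu²⁺] = 1·log(1.2) − log Q = 0.0792 − (2.9730) = -2.8938; [Cu²⁺] = 10^(-2.8938) ≈ 0.0013 M.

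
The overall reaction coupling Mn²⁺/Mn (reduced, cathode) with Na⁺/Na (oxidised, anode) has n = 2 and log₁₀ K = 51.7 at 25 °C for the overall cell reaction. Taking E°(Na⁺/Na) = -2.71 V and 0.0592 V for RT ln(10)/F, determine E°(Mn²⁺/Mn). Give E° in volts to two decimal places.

E°cell = (0.0592/n)·log K = (0.0592/2)(51.7) = +1.530 V.
Since Mn²⁺/Mn is the cathode and Na⁺/Na the anode, E°cell = E°(Mn²⁺/Mn) − E°(Na⁺/Na).
So E°(Mn²⁺/Mn) = E°cell + E°(Na⁺/Na) = +1.530 + (-2.71) = -1.18 V.

-1.18 V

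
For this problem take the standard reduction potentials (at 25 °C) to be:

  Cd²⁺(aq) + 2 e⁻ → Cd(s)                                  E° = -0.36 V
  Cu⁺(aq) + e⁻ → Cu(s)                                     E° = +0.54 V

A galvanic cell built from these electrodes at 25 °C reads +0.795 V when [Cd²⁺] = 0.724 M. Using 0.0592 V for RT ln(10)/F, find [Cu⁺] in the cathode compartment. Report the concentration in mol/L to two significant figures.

0.014 M

Cu⁺/Cu is the cathode, Cd²⁺/Cd the anode: E°cell = +0.90 V, n = 2.
Overall reaction: 2 Cu⁺(aq) + Cd(s) → 2 Cu(s) + Cd²⁺(aq); Q = [Cd²⁺]^1/[Cu⁺]^2.
From E = E° − (0.0592/n) log Q: log Q = (E° − E)·n/0.0592 = (+0.90 − (+0.795))·2/0.0592 = 3.5473.
So 2·log[Cu⁺] = 1·log(0.724) − log Q = -0.1403 − (3.5473) = -3.6876; log[Cu⁺] = -3.6876 / 2 = -1.8438; [Cu⁺] = 10^(-1.8438) ≈ 0.014 M.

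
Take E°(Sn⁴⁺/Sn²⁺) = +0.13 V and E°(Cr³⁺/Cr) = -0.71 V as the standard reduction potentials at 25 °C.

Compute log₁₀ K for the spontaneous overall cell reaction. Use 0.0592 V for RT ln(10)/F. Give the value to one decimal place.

Cathode: Sn⁴⁺/Sn²⁺; anode: Cr³⁺/Cr. E°cell = +0.84 V, n = 6.
log K = nE°cell / 0.0592 = (6)(+0.84) / 0.0592 = 85.1.

85.1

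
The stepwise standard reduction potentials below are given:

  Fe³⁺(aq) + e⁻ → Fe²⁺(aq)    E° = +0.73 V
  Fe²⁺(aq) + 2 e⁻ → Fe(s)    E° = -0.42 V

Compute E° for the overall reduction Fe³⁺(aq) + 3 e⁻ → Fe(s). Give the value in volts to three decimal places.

Standard free energies of sequential steps add: ΔG°₃ = ΔG°₁ + ΔG°₂, so n₃E°₃ = n₁E°₁ + n₂E°₂.
E°₃ = (1×+0.73 + 2×-0.42) / 3 = (-0.110) / 3 = -0.037 V.

-0.037 V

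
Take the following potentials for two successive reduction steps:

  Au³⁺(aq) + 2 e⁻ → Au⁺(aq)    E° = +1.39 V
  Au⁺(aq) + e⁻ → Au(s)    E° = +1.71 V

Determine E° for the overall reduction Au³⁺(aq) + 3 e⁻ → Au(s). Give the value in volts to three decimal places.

+1.497 V

Standard free energies of sequential steps add: ΔG°₃ = ΔG°₁ + ΔG°₂, so n₃E°₃ = n₁E°₁ + n₂E°₂.
E°₃ = (2×+1.39 + 1×+1.71) / 3 = (+4.490) / 3 = +1.497 V.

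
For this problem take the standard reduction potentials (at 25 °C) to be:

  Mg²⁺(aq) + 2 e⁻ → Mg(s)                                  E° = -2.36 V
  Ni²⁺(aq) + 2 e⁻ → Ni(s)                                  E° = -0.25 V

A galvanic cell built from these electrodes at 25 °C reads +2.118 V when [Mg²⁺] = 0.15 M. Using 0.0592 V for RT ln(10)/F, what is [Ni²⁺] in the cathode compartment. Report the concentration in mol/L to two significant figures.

0.28 M

Ni²⁺/Ni is the cathode, Mg²⁺/Mg the anode: E°cell = +2.11 V, n = 2.
Overall reaction: Ni²⁺(aq) + Mg(s) → Ni(s) + Mg²⁺(aq); Q = [Mg²⁺]^1/[Ni²⁺]^1.
From E = E° − (0.0592/n) log Q: log Q = (E° − E)·n/0.0592 = (+2.11 − (+2.118))·2/0.0592 = -0.2703.
So 1·log[Ni²⁺] = 1·log(0.15) − log Q = -0.8239 − (-0.2703) = -0.5536; [Ni²⁺] = 10^(-0.5536) ≈ 0.28 M.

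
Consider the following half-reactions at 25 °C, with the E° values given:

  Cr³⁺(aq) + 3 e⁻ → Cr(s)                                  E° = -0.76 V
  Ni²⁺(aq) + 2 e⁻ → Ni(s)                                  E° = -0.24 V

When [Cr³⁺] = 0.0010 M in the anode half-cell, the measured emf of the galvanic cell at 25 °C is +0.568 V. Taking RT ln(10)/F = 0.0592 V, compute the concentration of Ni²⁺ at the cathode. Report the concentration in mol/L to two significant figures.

Ni²⁺/Ni is the cathode, Cr³⁺/Cr the anode: E°cell = +0.52 V, n = 6.
Overall reaction: 3 Ni²⁺(aq) + 2 Cr(s) → 3 Ni(s) + 2 Cr³⁺(aq); Q = [Cr³⁺]^2/[Ni²⁺]^3.
From E = E° − (0.0592/n) log Q: log Q = (E° − E)·n/0.0592 = (+0.52 − (+0.568))·6/0.0592 = -4.8649.
So 3·log[Ni²⁺] = 2·log(0.001) − log Q = -6.0000 − (-4.8649) = -1.1351; log[Ni²⁺] = -1.1351 / 3 = -0.3784; [Ni²⁺] = 10^(-0.3784) ≈ 0.42 M.

0.42 M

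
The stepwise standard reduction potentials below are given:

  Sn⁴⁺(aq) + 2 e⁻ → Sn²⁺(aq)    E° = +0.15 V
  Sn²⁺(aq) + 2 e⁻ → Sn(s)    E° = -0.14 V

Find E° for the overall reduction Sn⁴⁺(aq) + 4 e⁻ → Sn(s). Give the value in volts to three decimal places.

+0.005 V

Standard free energies of sequential steps add: ΔG°₃ = ΔG°₁ + ΔG°₂, so n₃E°₃ = n₁E°₁ + n₂E°₂.
E°₃ = (2×+0.15 + 2×-0.14) / 4 = (+0.020) / 4 = +0.005 V.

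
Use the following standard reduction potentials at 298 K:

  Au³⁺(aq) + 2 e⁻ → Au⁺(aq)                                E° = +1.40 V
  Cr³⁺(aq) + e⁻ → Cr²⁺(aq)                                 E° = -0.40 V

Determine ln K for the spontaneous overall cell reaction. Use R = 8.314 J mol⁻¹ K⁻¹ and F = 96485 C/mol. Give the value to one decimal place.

140.2

Cathode: Au³⁺/Au⁺; anode: Cr³⁺/Cr²⁺. E°cell = (+1.40) − (-0.40) = +1.80 V, with n = 2.
ΔG° = −nFE° = −RT ln K, so ln K = nFE°/(RT) = (2)(96485)(+1.80) / ((8.314)(298)) = 140.196.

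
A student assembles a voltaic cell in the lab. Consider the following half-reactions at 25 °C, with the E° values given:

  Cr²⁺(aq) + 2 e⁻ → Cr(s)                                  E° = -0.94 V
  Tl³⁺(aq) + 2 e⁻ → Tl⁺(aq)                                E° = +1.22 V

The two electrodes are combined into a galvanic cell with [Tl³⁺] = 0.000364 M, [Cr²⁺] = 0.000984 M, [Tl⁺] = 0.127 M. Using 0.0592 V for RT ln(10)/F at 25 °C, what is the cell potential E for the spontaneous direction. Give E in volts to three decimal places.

+2.174 V

Tl³⁺/Tl⁺ is the cathode (higher E°), Cr²⁺/Cr the anode: E°cell = +1.22 − (-0.94) = +2.16 V, n = 2.
Overall: Tl³⁺(aq) + Cr(s) → Tl⁺(aq) + Cr²⁺(aq)
Q = [Tl⁺]·[Cr²⁺] / ([Tl³⁺]); log Q = -0.464.
E = E° − (0.0592/n) log Q = +2.16 − (0.0592/2)(-0.464) = +2.174 V.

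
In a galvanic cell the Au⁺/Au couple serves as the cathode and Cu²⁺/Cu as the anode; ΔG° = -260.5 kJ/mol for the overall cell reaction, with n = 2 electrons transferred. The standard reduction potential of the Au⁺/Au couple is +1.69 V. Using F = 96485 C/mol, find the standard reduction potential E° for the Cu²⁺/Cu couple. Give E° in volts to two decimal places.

E°cell = −ΔG°/(nF) = −(-260.5×10³)/((2)(96485)) = +1.350 V.
Since Au⁺/Au is the cathode and Cu²⁺/Cu the anode, E°cell = E°(Au⁺/Au) − E°(Cu²⁺/Cu).
So E°(Cu²⁺/Cu) = E°(Au⁺/Au) − E°cell = (+1.69) − (+1.350) = +0.34 V.

+0.34 V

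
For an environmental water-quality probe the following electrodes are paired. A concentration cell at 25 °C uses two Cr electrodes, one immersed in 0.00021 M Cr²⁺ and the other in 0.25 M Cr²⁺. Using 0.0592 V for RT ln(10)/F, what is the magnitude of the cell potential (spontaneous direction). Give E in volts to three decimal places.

+0.091 V

For a concentration cell E°cell = 0. The 0.25 M side is the cathode (reduction is favoured where [Cr²⁺] is higher).
With n = 2, E = −(0.0592/2) log([Cr²⁺]ₐₙ/[Cr²⁺]꜀ₐₜ) = −(0.0592/2) log(0.00021/0.25) = −(0.0592/2)(-3.076) = +0.091 V.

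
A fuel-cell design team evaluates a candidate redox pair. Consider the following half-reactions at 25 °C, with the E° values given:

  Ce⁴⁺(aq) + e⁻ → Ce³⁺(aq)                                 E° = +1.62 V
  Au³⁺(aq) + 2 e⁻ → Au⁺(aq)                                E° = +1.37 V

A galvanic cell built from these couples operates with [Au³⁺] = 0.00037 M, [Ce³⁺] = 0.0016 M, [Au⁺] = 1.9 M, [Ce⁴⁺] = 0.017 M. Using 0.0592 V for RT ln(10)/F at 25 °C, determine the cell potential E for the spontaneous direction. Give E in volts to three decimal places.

Ce⁴⁺/Ce³⁺ is the cathode (higher E°), Au³⁺/Au⁺ the anode: E°cell = +1.62 − (+1.37) = +0.25 V, n = 2.
Overall: 2 Ce⁴⁺(aq) + Au⁺(aq) → 2 Ce³⁺(aq) + Au³⁺(aq)
Q = [Ce³⁺]^2·[Au³⁺] / ([Ce⁴⁺]^2·[Au⁺]); log Q = -5.763.
E = E° − (0.0592/n) log Q = +0.25 − (0.0592/2)(-5.763) = +0.421 V.

+0.421 V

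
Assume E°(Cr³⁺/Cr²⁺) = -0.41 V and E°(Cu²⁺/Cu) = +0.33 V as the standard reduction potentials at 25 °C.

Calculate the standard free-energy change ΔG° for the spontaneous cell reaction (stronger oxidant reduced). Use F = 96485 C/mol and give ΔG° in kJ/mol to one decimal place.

-142.8 kJ/mol

Cu²⁺/Cu (E° = +0.33 V) is the cathode; Cr³⁺/Cr²⁺ (E° = -0.41 V) is the anode, so E°cell = +0.74 V.
Balancing electrons gives n = 2 (lcm of 2 and 1).
ΔG° = −nFE° = −(2)(96485)(+0.74) = -142,798 J = -142.8 kJ/mol.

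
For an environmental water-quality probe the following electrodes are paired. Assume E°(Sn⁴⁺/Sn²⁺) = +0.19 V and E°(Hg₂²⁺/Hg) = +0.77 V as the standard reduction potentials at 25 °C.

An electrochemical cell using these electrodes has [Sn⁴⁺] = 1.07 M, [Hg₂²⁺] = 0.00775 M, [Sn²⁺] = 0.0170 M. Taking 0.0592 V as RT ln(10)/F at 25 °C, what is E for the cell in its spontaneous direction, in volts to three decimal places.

+0.464 V

Hg₂²⁺/Hg is the cathode (higher E°), Sn⁴⁺/Sn²⁺ the anode: E°cell = +0.77 − (+0.19) = +0.58 V, n = 2.
Overall: Hg₂²⁺(aq) + Sn²⁺(aq) → 2 Hg(l) + Sn⁴⁺(aq)
Q = [Sn⁴⁺] / ([Hg₂²⁺]·[Sn²⁺]); log Q = 3.910.
E = E° − (0.0592/n) log Q = +0.58 − (0.0592/2)(3.910) = +0.464 V.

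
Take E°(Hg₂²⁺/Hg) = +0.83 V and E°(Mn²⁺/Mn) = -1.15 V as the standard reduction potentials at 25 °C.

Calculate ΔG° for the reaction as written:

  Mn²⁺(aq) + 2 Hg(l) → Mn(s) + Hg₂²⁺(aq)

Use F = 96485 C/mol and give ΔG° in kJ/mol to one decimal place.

+382.1 kJ/mol

As written, Mn²⁺/Mn is reduced (cathode) and Hg₂²⁺/Hg is oxidised (anode), so E°cell = (-1.15) − (+0.83) = -1.98 V.
Balancing electrons gives n = 2.
ΔG° = −nFE° = −(2)(96485)(-1.98) = 382,081 J = +382.1 kJ/mol.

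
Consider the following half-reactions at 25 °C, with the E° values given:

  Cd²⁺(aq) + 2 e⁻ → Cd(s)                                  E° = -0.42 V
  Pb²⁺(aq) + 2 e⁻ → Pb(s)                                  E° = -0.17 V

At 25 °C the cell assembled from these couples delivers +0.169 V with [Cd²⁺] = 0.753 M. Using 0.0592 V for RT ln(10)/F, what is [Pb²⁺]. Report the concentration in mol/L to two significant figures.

0.0014 M

Pb²⁺/Pb is the cathode, Cd²⁺/Cd the anode: E°cell = +0.25 V, n = 2.
Overall reaction: Pb²⁺(aq) + Cd(s) → Pb(s) + Cd²⁺(aq); Q = [Cd²⁺]^1/[Pb²⁺]^1.
From E = E° − (0.0592/n) log Q: log Q = (E° − E)·n/0.0592 = (+0.25 − (+0.169))·2/0.0592 = 2.7365.
So 1·log[Pb²⁺] = 1·log(0.753) − log Q = -0.1232 − (2.7365) = -2.8597; [Pb²⁺] = 10^(-2.8597) ≈ 0.0014 M.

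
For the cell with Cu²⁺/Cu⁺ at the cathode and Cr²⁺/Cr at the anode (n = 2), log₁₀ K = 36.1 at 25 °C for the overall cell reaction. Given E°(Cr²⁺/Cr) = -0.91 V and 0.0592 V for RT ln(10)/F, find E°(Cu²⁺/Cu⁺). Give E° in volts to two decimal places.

+0.16 V

E°cell = (0.0592/n)·log K = (0.0592/2)(36.1) = +1.069 V.
Since Cu²⁺/Cu⁺ is the cathode and Cr²⁺/Cr the anode, E°cell = E°(Cu²⁺/Cu⁺) − E°(Cr²⁺/Cr).
So E°(Cu²⁺/Cu⁺) = E°cell + E°(Cr²⁺/Cr) = +1.069 + (-0.91) = +0.16 V.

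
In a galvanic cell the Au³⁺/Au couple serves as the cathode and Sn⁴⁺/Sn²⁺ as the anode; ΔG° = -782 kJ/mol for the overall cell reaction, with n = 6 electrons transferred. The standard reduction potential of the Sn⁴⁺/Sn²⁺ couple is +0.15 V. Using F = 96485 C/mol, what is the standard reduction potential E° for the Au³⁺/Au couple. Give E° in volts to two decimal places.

E°cell = −ΔG°/(nF) = −(-782×10³)/((6)(96485)) = +1.351 V.
Since Au³⁺/Au is the cathode and Sn⁴⁺/Sn²⁺ the anode, E°cell = E°(Au³⁺/Au) − E°(Sn⁴⁺/Sn²⁺).
So E°(Au³⁺/Au) = E°cell + E°(Sn⁴⁺/Sn²⁺) = +1.351 + (+0.15) = +1.50 V.

+1.50 V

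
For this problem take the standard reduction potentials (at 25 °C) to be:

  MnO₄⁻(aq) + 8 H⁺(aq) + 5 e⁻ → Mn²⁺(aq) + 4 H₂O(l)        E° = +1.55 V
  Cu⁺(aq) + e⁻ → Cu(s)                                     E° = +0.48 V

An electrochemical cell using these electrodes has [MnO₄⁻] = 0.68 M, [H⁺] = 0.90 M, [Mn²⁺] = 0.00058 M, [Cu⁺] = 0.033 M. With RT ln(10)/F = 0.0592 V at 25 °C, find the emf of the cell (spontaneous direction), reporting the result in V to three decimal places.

MnO₄⁻/Mn²⁺ is the cathode (higher E°), Cu⁺/Cu the anode: E°cell = +1.55 − (+0.48) = +1.07 V, n = 5.
Overall: MnO₄⁻(aq) + 8 H⁺(aq) + 5 Cu(s) → Mn²⁺(aq) + 4 H₂O(l) + 5 Cu⁺(aq)
Q = [Mn²⁺]·[Cu⁺]^5 / ([MnO₄⁻]·[H⁺]^8); log Q = -10.110.
E = E° − (0.0592/n) log Q = +1.07 − (0.0592/5)(-10.110) = +1.190 V.

+1.190 V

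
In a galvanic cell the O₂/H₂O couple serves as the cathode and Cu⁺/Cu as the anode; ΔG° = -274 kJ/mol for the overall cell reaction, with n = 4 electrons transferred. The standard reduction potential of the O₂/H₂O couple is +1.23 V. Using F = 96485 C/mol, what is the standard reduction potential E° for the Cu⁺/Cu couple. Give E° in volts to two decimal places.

+0.52 V

E°cell = −ΔG°/(nF) = −(-274×10³)/((4)(96485)) = +0.710 V.
Since O₂/H₂O is the cathode and Cu⁺/Cu the anode, E°cell = E°(O₂/H₂O) − E°(Cu⁺/Cu).
So E°(Cu⁺/Cu) = E°(O₂/H₂O) − E°cell = (+1.23) − (+0.710) = +0.52 V.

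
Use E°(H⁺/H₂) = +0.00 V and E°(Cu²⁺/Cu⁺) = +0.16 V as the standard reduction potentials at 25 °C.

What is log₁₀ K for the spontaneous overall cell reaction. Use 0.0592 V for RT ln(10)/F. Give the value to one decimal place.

Cathode: Cu²⁺/Cu⁺; anode: H⁺/H₂. E°cell = +0.16 V, n = 2.
log K = nE°cell / 0.0592 = (2)(+0.16) / 0.0592 = 5.4.

5.4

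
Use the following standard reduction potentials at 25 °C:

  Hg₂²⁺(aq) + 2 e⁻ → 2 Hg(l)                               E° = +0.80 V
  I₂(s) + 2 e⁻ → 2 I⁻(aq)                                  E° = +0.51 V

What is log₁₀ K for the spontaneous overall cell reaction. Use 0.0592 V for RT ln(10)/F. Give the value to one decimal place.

Cathode: Hg₂²⁺/Hg; anode: I₂/I⁻. E°cell = +0.29 V, n = 2.
log K = nE°cell / 0.0592 = (2)(+0.29) / 0.0592 = 9.8.

9.8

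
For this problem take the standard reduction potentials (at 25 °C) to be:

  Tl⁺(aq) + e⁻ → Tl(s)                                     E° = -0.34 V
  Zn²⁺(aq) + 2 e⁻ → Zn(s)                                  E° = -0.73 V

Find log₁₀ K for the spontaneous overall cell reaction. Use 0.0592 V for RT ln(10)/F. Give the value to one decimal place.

13.2

Cathode: Tl⁺/Tl; anode: Zn²⁺/Zn. E°cell = +0.39 V, n = 2.
log K = nE°cell / 0.0592 = (2)(+0.39) / 0.0592 = 13.2.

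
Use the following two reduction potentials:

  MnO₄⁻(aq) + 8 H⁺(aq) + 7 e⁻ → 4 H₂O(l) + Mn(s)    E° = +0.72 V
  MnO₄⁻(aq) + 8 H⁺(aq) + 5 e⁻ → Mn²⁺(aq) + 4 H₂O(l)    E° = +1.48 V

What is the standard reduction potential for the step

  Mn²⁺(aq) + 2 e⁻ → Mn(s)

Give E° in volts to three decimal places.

Sequential free energies add, so n₃E°₃ = n₁E°₁ + n₂E°₂.
With n₃ = 7, and the known step contributing 5×(+1.48) V, the unknown satisfies 2·E° = 7×(+0.72) − 5×(+1.48) = -2.360.
E° = -2.360 / 2 = -1.180 V.

-1.180 V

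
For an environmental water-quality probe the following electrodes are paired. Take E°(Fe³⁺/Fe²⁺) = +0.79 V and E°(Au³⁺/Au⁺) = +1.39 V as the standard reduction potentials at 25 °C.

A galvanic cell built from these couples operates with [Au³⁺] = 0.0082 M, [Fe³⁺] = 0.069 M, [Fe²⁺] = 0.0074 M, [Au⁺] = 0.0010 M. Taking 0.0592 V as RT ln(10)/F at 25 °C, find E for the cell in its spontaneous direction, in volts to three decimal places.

Au³⁺/Au⁺ is the cathode (higher E°), Fe³⁺/Fe²⁺ the anode: E°cell = +1.39 − (+0.79) = +0.60 V, n = 2.
Overall: Au³⁺(aq) + 2 Fe²⁺(aq) → Au⁺(aq) + 2 Fe³⁺(aq)
Q = [Au⁺]·[Fe³⁺]^2 / ([Au³⁺]·[Fe²⁺]^2); log Q = 1.025.
E = E° − (0.0592/n) log Q = +0.60 − (0.0592/2)(1.025) = +0.570 V.

+0.570 V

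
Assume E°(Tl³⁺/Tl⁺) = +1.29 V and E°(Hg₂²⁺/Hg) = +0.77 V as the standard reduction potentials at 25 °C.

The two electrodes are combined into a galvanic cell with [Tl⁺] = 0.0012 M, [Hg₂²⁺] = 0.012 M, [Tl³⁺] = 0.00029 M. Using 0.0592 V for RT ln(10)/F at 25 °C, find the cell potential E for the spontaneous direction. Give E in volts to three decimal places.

+0.559 V

Tl³⁺/Tl⁺ is the cathode (higher E°), Hg₂²⁺/Hg the anode: E°cell = +1.29 − (+0.77) = +0.52 V, n = 2.
Overall: Tl³⁺(aq) + 2 Hg(l) → Tl⁺(aq) + Hg₂²⁺(aq)
Q = [Tl⁺]·[Hg₂²⁺] / ([Tl³⁺]); log Q = -1.304.
E = E° − (0.0592/n) log Q = +0.52 − (0.0592/2)(-1.304) = +0.559 V.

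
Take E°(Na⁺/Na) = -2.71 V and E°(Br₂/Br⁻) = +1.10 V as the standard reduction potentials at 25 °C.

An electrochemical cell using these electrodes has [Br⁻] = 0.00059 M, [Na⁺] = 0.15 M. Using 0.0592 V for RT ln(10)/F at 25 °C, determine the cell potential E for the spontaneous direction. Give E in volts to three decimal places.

Br₂/Br⁻ is the cathode (higher E°), Na⁺/Na the anode: E°cell = +1.10 − (-2.71) = +3.81 V, n = 2.
Overall: Br₂(l) + 2 Na(s) → 2 Br⁻(aq) + 2 Na⁺(aq)
Q = [Br⁻]^2·[Na⁺]^2; log Q = -8.106.
E = E° − (0.0592/n) log Q = +3.81 − (0.0592/2)(-8.106) = +4.050 V.

+4.050 V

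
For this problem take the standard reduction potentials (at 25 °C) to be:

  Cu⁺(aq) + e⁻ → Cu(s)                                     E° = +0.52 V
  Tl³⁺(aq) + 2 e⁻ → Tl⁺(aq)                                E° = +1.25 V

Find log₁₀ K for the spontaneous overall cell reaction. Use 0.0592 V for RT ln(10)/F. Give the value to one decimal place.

Cathode: Tl³⁺/Tl⁺; anode: Cu⁺/Cu. E°cell = +0.73 V, n = 2.
log K = nE°cell / 0.0592 = (2)(+0.73) / 0.0592 = 24.7.

24.7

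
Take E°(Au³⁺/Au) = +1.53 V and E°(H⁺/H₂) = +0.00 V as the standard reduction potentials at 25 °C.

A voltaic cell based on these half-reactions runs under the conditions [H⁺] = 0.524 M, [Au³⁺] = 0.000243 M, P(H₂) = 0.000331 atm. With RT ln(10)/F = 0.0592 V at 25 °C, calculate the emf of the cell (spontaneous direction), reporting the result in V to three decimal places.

Au³⁺/Au is the cathode (higher E°), H⁺/H₂ the anode: E°cell = +1.53 − (+0.00) = +1.53 V, n = 6.
Overall: 2 Au³⁺(aq) + 3 H₂(g) → 2 Au(s) + 6 H⁺(aq)
Q = [H⁺]^6 / ([Au³⁺]^2·P(H₂)^3); log Q = 15.985.
E = E° − (0.0592/n) log Q = +1.53 − (0.0592/6)(15.985) = +1.372 V.

+1.372 V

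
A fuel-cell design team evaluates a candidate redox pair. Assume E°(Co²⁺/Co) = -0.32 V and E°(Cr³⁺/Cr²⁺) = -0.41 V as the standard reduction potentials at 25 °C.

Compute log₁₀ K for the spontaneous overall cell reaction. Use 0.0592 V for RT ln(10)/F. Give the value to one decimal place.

3.0

Cathode: Co²⁺/Co; anode: Cr³⁺/Cr²⁺. E°cell = +0.09 V, n = 2.
log K = nE°cell / 0.0592 = (2)(+0.09) / 0.0592 = 3.0.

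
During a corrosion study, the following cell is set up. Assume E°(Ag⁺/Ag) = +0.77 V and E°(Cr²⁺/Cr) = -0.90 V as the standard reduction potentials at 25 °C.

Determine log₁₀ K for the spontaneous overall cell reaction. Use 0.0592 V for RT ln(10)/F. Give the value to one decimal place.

56.4

Cathode: Ag⁺/Ag; anode: Cr²⁺/Cr. E°cell = +1.67 V, n = 2.
log K = nE°cell / 0.0592 = (2)(+1.67) / 0.0592 = 56.4.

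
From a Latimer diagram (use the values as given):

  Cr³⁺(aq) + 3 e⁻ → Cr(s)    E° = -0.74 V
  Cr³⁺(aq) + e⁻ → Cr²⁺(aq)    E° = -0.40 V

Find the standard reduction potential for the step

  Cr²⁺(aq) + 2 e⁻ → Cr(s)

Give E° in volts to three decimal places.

Sequential free energies add, so n₃E°₃ = n₁E°₁ + n₂E°₂.
With n₃ = 3, and the known step contributing 1×(-0.40) V, the unknown satisfies 2·E° = 3×(-0.74) − 1×(-0.40) = -1.820.
E° = -1.820 / 2 = -0.910 V.

-0.910 V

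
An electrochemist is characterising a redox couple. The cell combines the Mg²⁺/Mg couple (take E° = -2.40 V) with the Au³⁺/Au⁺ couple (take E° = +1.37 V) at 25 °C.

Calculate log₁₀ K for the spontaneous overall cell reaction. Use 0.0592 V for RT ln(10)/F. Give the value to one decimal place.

Cathode: Au³⁺/Au⁺; anode: Mg²⁺/Mg. E°cell = +3.77 V, n = 2.
log K = nE°cell / 0.0592 = (2)(+3.77) / 0.0592 = 127.4.

127.4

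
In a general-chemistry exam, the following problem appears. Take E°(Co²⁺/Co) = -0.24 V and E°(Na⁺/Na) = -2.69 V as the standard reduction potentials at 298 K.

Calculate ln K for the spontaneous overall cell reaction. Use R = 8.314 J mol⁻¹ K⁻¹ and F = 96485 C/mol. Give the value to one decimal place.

190.8

Cathode: Co²⁺/Co; anode: Na⁺/Na. E°cell = (-0.24) − (-2.69) = +2.45 V, with n = 2.
ΔG° = −nFE° = −RT ln K, so ln K = nFE°/(RT) = (2)(96485)(+2.45) / ((8.314)(298)) = 190.823.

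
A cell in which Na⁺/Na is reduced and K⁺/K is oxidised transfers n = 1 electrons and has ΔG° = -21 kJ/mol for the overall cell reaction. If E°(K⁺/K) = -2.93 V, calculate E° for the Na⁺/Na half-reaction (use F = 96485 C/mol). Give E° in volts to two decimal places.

E°cell = −ΔG°/(nF) = −(-21×10³)/((1)(96485)) = +0.218 V.
Since Na⁺/Na is the cathode and K⁺/K the anode, E°cell = E°(Na⁺/Na) − E°(K⁺/K).
So E°(Na⁺/Na) = E°cell + E°(K⁺/K) = +0.218 + (-2.93) = -2.71 V.

-2.71 V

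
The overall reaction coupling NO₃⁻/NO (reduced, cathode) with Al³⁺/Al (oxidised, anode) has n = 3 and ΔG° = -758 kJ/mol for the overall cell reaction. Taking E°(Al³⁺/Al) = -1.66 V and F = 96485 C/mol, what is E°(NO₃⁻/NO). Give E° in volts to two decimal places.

+0.96 V

E°cell = −ΔG°/(nF) = −(-758×10³)/((3)(96485)) = +2.619 V.
Since NO₃⁻/NO is the cathode and Al³⁺/Al the anode, E°cell = E°(NO₃⁻/NO) − E°(Al³⁺/Al).
So E°(NO₃⁻/NO) = E°cell + E°(Al³⁺/Al) = +2.619 + (-1.66) = +0.96 V.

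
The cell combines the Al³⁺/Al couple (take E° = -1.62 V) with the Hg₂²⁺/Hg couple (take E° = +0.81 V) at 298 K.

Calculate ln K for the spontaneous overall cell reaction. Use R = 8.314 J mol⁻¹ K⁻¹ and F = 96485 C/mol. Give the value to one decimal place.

Cathode: Hg₂²⁺/Hg; anode: Al³⁺/Al. E°cell = (+0.81) − (-1.62) = +2.43 V, with n = 6.
ΔG° = −nFE° = −RT ln K, so ln K = nFE°/(RT) = (6)(96485)(+2.43) / ((8.314)(298)) = 567.794.

567.8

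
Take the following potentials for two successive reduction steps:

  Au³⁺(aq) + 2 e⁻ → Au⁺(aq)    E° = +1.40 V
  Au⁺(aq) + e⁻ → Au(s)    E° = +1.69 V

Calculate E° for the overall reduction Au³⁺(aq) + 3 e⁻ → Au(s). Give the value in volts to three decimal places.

Standard free energies of sequential steps add: ΔG°₃ = ΔG°₁ + ΔG°₂, so n₃E°₃ = n₁E°₁ + n₂E°₂.
E°₃ = (2×+1.40 + 1×+1.69) / 3 = (+4.490) / 3 = +1.497 V.
Simply averaging or adding the two E° values would be wrong; the electron-weighted sum is required.

+1.497 V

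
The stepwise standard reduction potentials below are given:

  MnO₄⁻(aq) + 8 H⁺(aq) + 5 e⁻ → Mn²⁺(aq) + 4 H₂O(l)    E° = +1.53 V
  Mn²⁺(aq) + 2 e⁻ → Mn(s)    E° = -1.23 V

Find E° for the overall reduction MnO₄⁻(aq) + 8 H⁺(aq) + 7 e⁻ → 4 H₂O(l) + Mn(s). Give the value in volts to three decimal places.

+0.741 V

Since ΔG° = −nFE° is additive over sequential reductions, n₃E°₃ = n₁E°₁ + n₂E°₂.
E°₃ = (5×+1.53 + 2×-1.23) / 7 = (+5.190) / 7 = +0.741 V.
E° values themselves are not directly additive — weighting by electron count is essential.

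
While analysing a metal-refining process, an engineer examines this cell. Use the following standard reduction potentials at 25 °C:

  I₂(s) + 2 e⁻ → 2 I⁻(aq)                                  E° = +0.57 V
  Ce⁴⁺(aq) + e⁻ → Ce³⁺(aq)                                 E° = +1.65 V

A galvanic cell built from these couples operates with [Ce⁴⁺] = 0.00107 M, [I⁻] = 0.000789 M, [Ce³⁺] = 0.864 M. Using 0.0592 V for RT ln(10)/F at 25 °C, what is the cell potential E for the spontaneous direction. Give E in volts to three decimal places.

Ce⁴⁺/Ce³⁺ is the cathode (higher E°), I₂/I⁻ the anode: E°cell = +1.65 − (+0.57) = +1.08 V, n = 2.
Overall: 2 Ce⁴⁺(aq) + 2 I⁻(aq) → 2 Ce³⁺(aq) + I₂(s)
Q = [Ce³⁺]^2 / ([Ce⁴⁺]^2·[I⁻]^2); log Q = 12.020.
E = E° − (0.0592/n) log Q = +1.08 − (0.0592/2)(12.020) = +0.724 V.

+0.724 V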